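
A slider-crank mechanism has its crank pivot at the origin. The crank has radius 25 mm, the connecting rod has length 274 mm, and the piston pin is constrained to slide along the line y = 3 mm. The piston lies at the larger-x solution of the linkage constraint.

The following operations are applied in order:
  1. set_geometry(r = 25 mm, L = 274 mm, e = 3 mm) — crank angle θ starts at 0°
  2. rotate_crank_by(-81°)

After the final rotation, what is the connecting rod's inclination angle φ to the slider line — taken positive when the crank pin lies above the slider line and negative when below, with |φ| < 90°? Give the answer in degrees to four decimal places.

set_geometry: r = 25 mm, L = 274 mm, e = 3 mm; θ ← 0°
rotate_crank_by(-81°): θ ← 0° -81° = -81°
crank pin P = (r cos θ, r sin θ) = (3.910862, -24.692209)
h = r sin θ − e = -24.692209 − 3 = -27.692209
sin φ = h / L = -27.692209 / 274 = -0.10106645
φ = arcsin(-0.10106645) = -5.800585°

-5.8006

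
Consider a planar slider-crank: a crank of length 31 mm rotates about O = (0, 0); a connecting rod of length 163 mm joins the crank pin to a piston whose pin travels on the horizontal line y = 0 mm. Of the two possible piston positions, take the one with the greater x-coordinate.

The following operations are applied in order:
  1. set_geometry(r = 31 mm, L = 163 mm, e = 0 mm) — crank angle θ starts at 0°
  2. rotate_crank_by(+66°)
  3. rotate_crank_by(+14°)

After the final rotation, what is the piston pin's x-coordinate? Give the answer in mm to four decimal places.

165.4986

set_geometry: r = 31 mm, L = 163 mm, e = 0 mm; θ ← 0°
rotate_crank_by(+66°): θ ← 0° +66° = 66°
rotate_crank_by(+14°): θ ← 66° +14° = 80°
crank pin P = (r cos θ, r sin θ) = (5.383094, 30.529040)
h = r sin θ − e = 30.529040 − 0 = 30.529040
x = r cos θ + √(L² − h²) = 5.383094 + √(26569.0 − 932.0223) = 5.383094 + 160.115514 = 165.498607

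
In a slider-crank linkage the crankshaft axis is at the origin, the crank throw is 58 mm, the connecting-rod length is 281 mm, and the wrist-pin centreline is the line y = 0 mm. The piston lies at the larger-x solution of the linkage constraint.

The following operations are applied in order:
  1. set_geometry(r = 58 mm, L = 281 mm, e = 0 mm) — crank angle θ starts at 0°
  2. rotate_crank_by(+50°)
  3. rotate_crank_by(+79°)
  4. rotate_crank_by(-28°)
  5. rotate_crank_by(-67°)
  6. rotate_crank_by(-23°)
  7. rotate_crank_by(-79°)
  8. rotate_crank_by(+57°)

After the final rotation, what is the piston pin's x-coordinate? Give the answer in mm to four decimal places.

337.7164

set_geometry: r = 58 mm, L = 281 mm, e = 0 mm; θ ← 0°
rotate_crank_by(+50°): θ ← 0° +50° = 50°
rotate_crank_by(+79°): θ ← 50° +79° = 129°
rotate_crank_by(-28°): θ ← 129° -28° = 101°
rotate_crank_by(-67°): θ ← 101° -67° = 34°
rotate_crank_by(-23°): θ ← 34° -23° = 11°
rotate_crank_by(-79°): θ ← 11° -79° = -68°
rotate_crank_by(+57°): θ ← -68° +57° = -11°
crank pin P = (r cos θ, r sin θ) = (56.934377, -11.066922)
h = r sin θ − e = -11.066922 − 0 = -11.066922
x = r cos θ + √(L² − h²) = 56.934377 + √(78961.0 − 122.4768) = 56.934377 + 280.781985 = 337.716362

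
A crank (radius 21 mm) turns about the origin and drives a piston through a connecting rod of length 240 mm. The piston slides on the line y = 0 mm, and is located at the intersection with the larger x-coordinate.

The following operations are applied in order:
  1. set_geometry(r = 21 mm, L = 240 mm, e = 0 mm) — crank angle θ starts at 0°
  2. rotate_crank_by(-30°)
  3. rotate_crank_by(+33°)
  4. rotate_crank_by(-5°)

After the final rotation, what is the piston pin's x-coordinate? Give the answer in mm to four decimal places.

260.9861

set_geometry: r = 21 mm, L = 240 mm, e = 0 mm; θ ← 0°
rotate_crank_by(-30°): θ ← 0° -30° = -30°
rotate_crank_by(+33°): θ ← -30° +33° = 3°
rotate_crank_by(-5°): θ ← 3° -5° = -2°
crank pin P = (r cos θ, r sin θ) = (20.987207, -0.732889)
h = r sin θ − e = -0.732889 − 0 = -0.732889
x = r cos θ + √(L² − h²) = 20.987207 + √(57600.0 − 0.5371) = 20.987207 + 239.998881 = 260.986088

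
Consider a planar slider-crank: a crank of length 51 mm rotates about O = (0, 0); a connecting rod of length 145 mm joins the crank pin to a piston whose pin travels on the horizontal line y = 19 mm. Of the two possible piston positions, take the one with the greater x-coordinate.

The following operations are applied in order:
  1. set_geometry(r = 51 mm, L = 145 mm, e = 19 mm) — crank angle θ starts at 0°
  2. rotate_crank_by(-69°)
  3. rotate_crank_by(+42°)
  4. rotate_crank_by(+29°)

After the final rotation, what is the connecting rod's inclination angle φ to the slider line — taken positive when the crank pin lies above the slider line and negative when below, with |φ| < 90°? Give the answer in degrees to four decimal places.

set_geometry: r = 51 mm, L = 145 mm, e = 19 mm; θ ← 0°
rotate_crank_by(-69°): θ ← 0° -69° = -69°
rotate_crank_by(+42°): θ ← -69° +42° = -27°
rotate_crank_by(+29°): θ ← -27° +29° = 2°
crank pin P = (r cos θ, r sin θ) = (50.968932, 1.779874)
h = r sin θ − e = 1.779874 − 19 = -17.220126
sin φ = h / L = -17.220126 / 145 = -0.11875949
φ = arcsin(-0.11875949) = -6.820514°

-6.8205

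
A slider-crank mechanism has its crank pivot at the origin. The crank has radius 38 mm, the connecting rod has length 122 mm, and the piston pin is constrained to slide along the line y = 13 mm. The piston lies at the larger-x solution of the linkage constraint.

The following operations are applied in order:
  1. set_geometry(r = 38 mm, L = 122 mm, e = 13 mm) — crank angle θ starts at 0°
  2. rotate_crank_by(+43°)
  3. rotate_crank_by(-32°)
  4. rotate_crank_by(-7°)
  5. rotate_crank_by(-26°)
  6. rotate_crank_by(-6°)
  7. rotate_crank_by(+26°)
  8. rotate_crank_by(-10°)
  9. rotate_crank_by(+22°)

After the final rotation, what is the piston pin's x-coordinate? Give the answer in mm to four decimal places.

159.2546

set_geometry: r = 38 mm, L = 122 mm, e = 13 mm; θ ← 0°
rotate_crank_by(+43°): θ ← 0° +43° = 43°
rotate_crank_by(-32°): θ ← 43° -32° = 11°
rotate_crank_by(-7°): θ ← 11° -7° = 4°
rotate_crank_by(-26°): θ ← 4° -26° = -22°
rotate_crank_by(-6°): θ ← -22° -6° = -28°
rotate_crank_by(+26°): θ ← -28° +26° = -2°
rotate_crank_by(-10°): θ ← -2° -10° = -12°
rotate_crank_by(+22°): θ ← -12° +22° = 10°
crank pin P = (r cos θ, r sin θ) = (37.422695, 6.598631)
h = r sin θ − e = 6.598631 − 13 = -6.401369
x = r cos θ + √(L² − h²) = 37.422695 + √(14884.0 − 40.9775) = 37.422695 + 121.831944 = 159.254638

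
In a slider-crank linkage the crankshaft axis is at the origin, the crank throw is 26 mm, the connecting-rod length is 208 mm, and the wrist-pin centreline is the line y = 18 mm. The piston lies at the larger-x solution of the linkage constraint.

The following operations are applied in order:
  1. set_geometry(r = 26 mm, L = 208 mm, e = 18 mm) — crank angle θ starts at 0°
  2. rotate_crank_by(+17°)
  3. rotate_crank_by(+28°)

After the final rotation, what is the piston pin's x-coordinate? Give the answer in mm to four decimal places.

226.3844

set_geometry: r = 26 mm, L = 208 mm, e = 18 mm; θ ← 0°
rotate_crank_by(+17°): θ ← 0° +17° = 17°
rotate_crank_by(+28°): θ ← 17° +28° = 45°
crank pin P = (r cos θ, r sin θ) = (18.384776, 18.384776)
h = r sin θ − e = 18.384776 − 18 = 0.384776
x = r cos θ + √(L² − h²) = 18.384776 + √(43264.0 − 0.1481) = 18.384776 + 207.999644 = 226.384420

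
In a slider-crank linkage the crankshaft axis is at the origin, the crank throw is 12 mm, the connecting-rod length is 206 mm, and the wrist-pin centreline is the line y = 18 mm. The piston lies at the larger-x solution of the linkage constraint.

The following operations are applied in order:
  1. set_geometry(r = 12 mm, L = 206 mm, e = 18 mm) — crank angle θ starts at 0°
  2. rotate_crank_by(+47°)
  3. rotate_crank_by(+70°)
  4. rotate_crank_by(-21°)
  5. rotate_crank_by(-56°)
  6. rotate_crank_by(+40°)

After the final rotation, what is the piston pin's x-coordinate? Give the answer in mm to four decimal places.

set_geometry: r = 12 mm, L = 206 mm, e = 18 mm; θ ← 0°
rotate_crank_by(+47°): θ ← 0° +47° = 47°
rotate_crank_by(+70°): θ ← 47° +70° = 117°
rotate_crank_by(-21°): θ ← 117° -21° = 96°
rotate_crank_by(-56°): θ ← 96° -56° = 40°
rotate_crank_by(+40°): θ ← 40° +40° = 80°
crank pin P = (r cos θ, r sin θ) = (2.083778, 11.817693)
h = r sin θ − e = 11.817693 − 18 = -6.182307
x = r cos θ + √(L² − h²) = 2.083778 + √(42436.0 − 38.2209) = 2.083778 + 205.907210 = 207.990988

207.9910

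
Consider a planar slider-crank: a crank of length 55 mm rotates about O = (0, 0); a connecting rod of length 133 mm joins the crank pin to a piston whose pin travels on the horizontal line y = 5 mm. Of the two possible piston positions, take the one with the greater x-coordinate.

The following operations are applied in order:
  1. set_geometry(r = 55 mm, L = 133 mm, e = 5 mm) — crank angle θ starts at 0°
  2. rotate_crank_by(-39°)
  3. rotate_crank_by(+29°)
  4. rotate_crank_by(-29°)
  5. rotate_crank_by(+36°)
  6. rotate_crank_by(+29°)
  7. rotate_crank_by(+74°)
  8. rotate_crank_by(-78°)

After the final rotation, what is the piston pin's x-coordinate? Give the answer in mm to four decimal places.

183.0767

set_geometry: r = 55 mm, L = 133 mm, e = 5 mm; θ ← 0°
rotate_crank_by(-39°): θ ← 0° -39° = -39°
rotate_crank_by(+29°): θ ← -39° +29° = -10°
rotate_crank_by(-29°): θ ← -10° -29° = -39°
rotate_crank_by(+36°): θ ← -39° +36° = -3°
rotate_crank_by(+29°): θ ← -3° +29° = 26°
rotate_crank_by(+74°): θ ← 26° +74° = 100°
rotate_crank_by(-78°): θ ← 100° -78° = 22°
crank pin P = (r cos θ, r sin θ) = (50.995112, 20.603363)
h = r sin θ − e = 20.603363 − 5 = 15.603363
x = r cos θ + √(L² − h²) = 50.995112 + √(17689.0 − 243.4649) = 50.995112 + 132.081547 = 183.076659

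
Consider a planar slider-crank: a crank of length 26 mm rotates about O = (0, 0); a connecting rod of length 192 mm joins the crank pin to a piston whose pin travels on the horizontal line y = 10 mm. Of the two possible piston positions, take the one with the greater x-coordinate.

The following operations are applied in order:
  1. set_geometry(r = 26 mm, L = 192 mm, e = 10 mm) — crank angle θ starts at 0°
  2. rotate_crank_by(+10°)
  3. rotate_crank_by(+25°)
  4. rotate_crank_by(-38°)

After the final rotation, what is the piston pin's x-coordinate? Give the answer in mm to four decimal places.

set_geometry: r = 26 mm, L = 192 mm, e = 10 mm; θ ← 0°
rotate_crank_by(+10°): θ ← 0° +10° = 10°
rotate_crank_by(+25°): θ ← 10° +25° = 35°
rotate_crank_by(-38°): θ ← 35° -38° = -3°
crank pin P = (r cos θ, r sin θ) = (25.964368, -1.360735)
h = r sin θ − e = -1.360735 − 10 = -11.360735
x = r cos θ + √(L² − h²) = 25.964368 + √(36864.0 − 129.0663) = 25.964368 + 191.663595 = 217.627963

217.6280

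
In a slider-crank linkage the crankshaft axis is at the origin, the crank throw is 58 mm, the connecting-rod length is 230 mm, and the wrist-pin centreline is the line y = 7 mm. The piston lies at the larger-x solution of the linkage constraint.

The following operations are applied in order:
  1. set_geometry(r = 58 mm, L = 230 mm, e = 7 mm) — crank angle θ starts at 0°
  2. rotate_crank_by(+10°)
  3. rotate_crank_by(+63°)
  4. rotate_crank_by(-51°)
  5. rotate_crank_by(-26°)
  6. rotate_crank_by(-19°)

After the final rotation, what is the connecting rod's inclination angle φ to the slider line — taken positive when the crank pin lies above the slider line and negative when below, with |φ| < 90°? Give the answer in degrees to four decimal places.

set_geometry: r = 58 mm, L = 230 mm, e = 7 mm; θ ← 0°
rotate_crank_by(+10°): θ ← 0° +10° = 10°
rotate_crank_by(+63°): θ ← 10° +63° = 73°
rotate_crank_by(-51°): θ ← 73° -51° = 22°
rotate_crank_by(-26°): θ ← 22° -26° = -4°
rotate_crank_by(-19°): θ ← -4° -19° = -23°
crank pin P = (r cos θ, r sin θ) = (53.389282, -22.662405)
h = r sin θ − e = -22.662405 − 7 = -29.662405
sin φ = h / L = -29.662405 / 230 = -0.12896698
φ = arcsin(-0.12896698) = -7.409902°

-7.4099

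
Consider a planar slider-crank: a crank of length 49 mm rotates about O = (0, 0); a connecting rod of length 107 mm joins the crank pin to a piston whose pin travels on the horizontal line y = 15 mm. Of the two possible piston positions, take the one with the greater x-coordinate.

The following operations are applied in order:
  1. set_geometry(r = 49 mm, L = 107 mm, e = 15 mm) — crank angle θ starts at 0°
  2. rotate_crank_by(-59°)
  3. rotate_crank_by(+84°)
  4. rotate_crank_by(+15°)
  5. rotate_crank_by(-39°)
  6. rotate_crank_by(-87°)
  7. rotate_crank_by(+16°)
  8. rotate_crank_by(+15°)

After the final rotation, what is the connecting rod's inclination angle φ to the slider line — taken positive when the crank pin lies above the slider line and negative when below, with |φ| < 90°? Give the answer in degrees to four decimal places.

set_geometry: r = 49 mm, L = 107 mm, e = 15 mm; θ ← 0°
rotate_crank_by(-59°): θ ← 0° -59° = -59°
rotate_crank_by(+84°): θ ← -59° +84° = 25°
rotate_crank_by(+15°): θ ← 25° +15° = 40°
rotate_crank_by(-39°): θ ← 40° -39° = 1°
rotate_crank_by(-87°): θ ← 1° -87° = -86°
rotate_crank_by(+16°): θ ← -86° +16° = -70°
rotate_crank_by(+15°): θ ← -70° +15° = -55°
crank pin P = (r cos θ, r sin θ) = (28.105245, -40.138450)
h = r sin θ − e = -40.138450 − 15 = -55.138450
sin φ = h / L = -55.138450 / 107 = -0.51531262
φ = arcsin(-0.51531262) = -31.018353°

-31.0184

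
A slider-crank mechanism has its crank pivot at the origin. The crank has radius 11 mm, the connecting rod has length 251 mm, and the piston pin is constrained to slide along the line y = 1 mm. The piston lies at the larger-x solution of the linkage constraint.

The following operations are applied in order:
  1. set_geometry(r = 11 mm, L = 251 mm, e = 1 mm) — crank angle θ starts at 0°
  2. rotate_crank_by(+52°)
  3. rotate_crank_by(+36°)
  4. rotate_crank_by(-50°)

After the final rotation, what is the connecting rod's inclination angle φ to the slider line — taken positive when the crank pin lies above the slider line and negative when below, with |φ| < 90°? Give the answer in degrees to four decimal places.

1.3178

set_geometry: r = 11 mm, L = 251 mm, e = 1 mm; θ ← 0°
rotate_crank_by(+52°): θ ← 0° +52° = 52°
rotate_crank_by(+36°): θ ← 52° +36° = 88°
rotate_crank_by(-50°): θ ← 88° -50° = 38°
crank pin P = (r cos θ, r sin θ) = (8.668118, 6.772276)
h = r sin θ − e = 6.772276 − 1 = 5.772276
sin φ = h / L = 5.772276 / 251 = 0.02299712
φ = arcsin(0.02299712) = 1.317754°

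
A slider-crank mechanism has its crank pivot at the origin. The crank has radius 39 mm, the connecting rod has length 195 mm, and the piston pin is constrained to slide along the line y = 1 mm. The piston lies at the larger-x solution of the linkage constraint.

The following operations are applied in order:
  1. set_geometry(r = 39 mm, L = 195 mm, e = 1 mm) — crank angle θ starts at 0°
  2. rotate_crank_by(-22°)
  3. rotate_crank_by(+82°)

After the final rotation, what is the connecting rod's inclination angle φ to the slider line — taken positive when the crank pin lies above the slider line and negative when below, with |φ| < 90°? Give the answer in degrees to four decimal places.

9.6760

set_geometry: r = 39 mm, L = 195 mm, e = 1 mm; θ ← 0°
rotate_crank_by(-22°): θ ← 0° -22° = -22°
rotate_crank_by(+82°): θ ← -22° +82° = 60°
crank pin P = (r cos θ, r sin θ) = (19.500000, 33.774991)
h = r sin θ − e = 33.774991 − 1 = 32.774991
sin φ = h / L = 32.774991 / 195 = 0.16807688
φ = arcsin(0.16807688) = 9.676023°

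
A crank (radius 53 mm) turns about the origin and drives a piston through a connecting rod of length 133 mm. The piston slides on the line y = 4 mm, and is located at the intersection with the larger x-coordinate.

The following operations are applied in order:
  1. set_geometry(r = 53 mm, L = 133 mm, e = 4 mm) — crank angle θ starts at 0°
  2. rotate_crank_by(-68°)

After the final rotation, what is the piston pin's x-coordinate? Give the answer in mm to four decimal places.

141.7765

set_geometry: r = 53 mm, L = 133 mm, e = 4 mm; θ ← 0°
rotate_crank_by(-68°): θ ← 0° -68° = -68°
crank pin P = (r cos θ, r sin θ) = (19.854149, -49.140744)
h = r sin θ − e = -49.140744 − 4 = -53.140744
x = r cos θ + √(L² − h²) = 19.854149 + √(17689.0 − 2823.9387) = 19.854149 + 121.922358 = 141.776507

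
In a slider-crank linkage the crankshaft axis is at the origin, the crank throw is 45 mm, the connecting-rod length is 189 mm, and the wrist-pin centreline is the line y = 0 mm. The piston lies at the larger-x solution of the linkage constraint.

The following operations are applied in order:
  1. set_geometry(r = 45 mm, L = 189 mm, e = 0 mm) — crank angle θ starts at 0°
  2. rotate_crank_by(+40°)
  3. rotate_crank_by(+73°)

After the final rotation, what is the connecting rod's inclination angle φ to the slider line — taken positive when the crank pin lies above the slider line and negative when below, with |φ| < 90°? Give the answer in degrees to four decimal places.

12.6602

set_geometry: r = 45 mm, L = 189 mm, e = 0 mm; θ ← 0°
rotate_crank_by(+40°): θ ← 0° +40° = 40°
rotate_crank_by(+73°): θ ← 40° +73° = 113°
crank pin P = (r cos θ, r sin θ) = (-17.582901, 41.422718)
h = r sin θ − e = 41.422718 − 0 = 41.422718
sin φ = h / L = 41.422718 / 189 = 0.21916782
φ = arcsin(0.21916782) = 12.660160°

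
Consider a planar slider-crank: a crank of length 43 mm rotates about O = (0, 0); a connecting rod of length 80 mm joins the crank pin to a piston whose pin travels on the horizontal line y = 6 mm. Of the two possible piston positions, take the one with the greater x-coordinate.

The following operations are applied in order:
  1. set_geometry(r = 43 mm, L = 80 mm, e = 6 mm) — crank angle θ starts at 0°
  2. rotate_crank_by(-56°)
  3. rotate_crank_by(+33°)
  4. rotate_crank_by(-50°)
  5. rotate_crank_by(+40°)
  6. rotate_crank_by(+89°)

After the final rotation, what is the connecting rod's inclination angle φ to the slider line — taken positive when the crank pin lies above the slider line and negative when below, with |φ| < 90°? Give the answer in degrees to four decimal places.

set_geometry: r = 43 mm, L = 80 mm, e = 6 mm; θ ← 0°
rotate_crank_by(-56°): θ ← 0° -56° = -56°
rotate_crank_by(+33°): θ ← -56° +33° = -23°
rotate_crank_by(-50°): θ ← -23° -50° = -73°
rotate_crank_by(+40°): θ ← -73° +40° = -33°
rotate_crank_by(+89°): θ ← -33° +89° = 56°
crank pin P = (r cos θ, r sin θ) = (24.045295, 35.648616)
h = r sin θ − e = 35.648616 − 6 = 29.648616
sin φ = h / L = 29.648616 / 80 = 0.37060770
φ = arcsin(0.37060770) = 21.753100°

21.7531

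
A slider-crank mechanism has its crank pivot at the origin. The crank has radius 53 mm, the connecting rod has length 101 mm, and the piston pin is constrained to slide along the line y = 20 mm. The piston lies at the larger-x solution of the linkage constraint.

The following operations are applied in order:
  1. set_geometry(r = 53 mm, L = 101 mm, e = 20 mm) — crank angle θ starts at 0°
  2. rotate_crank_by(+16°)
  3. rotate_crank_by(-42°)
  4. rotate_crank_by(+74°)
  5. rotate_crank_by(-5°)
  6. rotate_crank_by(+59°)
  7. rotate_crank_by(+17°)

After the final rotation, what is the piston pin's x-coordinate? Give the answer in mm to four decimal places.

71.8060

set_geometry: r = 53 mm, L = 101 mm, e = 20 mm; θ ← 0°
rotate_crank_by(+16°): θ ← 0° +16° = 16°
rotate_crank_by(-42°): θ ← 16° -42° = -26°
rotate_crank_by(+74°): θ ← -26° +74° = 48°
rotate_crank_by(-5°): θ ← 48° -5° = 43°
rotate_crank_by(+59°): θ ← 43° +59° = 102°
rotate_crank_by(+17°): θ ← 102° +17° = 119°
crank pin P = (r cos θ, r sin θ) = (-25.694910, 46.354844)
h = r sin θ − e = 46.354844 − 20 = 26.354844
x = r cos θ + √(L² − h²) = -25.694910 + √(10201.0 − 694.5778) = -25.694910 + 97.500883 = 71.805973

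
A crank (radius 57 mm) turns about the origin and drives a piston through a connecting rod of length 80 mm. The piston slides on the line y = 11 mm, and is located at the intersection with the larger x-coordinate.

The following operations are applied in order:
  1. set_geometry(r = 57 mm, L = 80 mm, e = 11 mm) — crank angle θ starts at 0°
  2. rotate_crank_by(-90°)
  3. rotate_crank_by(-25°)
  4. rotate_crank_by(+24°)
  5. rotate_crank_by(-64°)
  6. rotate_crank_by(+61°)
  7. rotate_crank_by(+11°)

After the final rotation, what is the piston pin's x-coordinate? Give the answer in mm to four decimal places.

set_geometry: r = 57 mm, L = 80 mm, e = 11 mm; θ ← 0°
rotate_crank_by(-90°): θ ← 0° -90° = -90°
rotate_crank_by(-25°): θ ← -90° -25° = -115°
rotate_crank_by(+24°): θ ← -115° +24° = -91°
rotate_crank_by(-64°): θ ← -91° -64° = -155°
rotate_crank_by(+61°): θ ← -155° +61° = -94°
rotate_crank_by(+11°): θ ← -94° +11° = -83°
crank pin P = (r cos θ, r sin θ) = (6.946553, -56.575131)
h = r sin θ − e = -56.575131 − 11 = -67.575131
x = r cos θ + √(L² − h²) = 6.946553 + √(6400.0 − 4566.3983) = 6.946553 + 42.820576 = 49.767128

49.7671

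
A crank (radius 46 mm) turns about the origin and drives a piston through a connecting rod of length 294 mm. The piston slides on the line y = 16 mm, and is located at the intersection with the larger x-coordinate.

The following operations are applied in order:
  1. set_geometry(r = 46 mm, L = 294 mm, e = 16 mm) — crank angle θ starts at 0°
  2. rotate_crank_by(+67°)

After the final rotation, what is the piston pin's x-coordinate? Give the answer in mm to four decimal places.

310.7910

set_geometry: r = 46 mm, L = 294 mm, e = 16 mm; θ ← 0°
rotate_crank_by(+67°): θ ← 0° +67° = 67°
crank pin P = (r cos θ, r sin θ) = (17.973632, 42.343223)
h = r sin θ − e = 42.343223 − 16 = 26.343223
x = r cos θ + √(L² − h²) = 17.973632 + √(86436.0 − 693.9654) = 17.973632 + 292.817408 = 310.791040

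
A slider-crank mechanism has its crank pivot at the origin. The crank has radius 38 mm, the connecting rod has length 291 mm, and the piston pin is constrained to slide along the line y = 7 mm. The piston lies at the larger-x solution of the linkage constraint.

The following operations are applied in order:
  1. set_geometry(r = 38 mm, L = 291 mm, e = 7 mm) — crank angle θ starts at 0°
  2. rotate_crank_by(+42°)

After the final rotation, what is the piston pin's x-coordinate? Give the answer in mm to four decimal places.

set_geometry: r = 38 mm, L = 291 mm, e = 7 mm; θ ← 0°
rotate_crank_by(+42°): θ ← 0° +42° = 42°
crank pin P = (r cos θ, r sin θ) = (28.239503, 25.426963)
h = r sin θ − e = 25.426963 − 7 = 18.426963
x = r cos θ + √(L² − h²) = 28.239503 + √(84681.0 − 339.5530) = 28.239503 + 290.415990 = 318.655493

318.6555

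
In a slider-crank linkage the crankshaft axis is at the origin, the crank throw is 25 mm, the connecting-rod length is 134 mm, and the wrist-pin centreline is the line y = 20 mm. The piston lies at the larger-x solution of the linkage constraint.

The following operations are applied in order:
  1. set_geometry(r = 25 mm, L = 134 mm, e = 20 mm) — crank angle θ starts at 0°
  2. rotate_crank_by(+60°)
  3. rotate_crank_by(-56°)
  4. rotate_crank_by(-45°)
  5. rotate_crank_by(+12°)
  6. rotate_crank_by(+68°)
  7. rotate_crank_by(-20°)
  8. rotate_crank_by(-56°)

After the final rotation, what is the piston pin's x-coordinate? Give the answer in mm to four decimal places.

set_geometry: r = 25 mm, L = 134 mm, e = 20 mm; θ ← 0°
rotate_crank_by(+60°): θ ← 0° +60° = 60°
rotate_crank_by(-56°): θ ← 60° -56° = 4°
rotate_crank_by(-45°): θ ← 4° -45° = -41°
rotate_crank_by(+12°): θ ← -41° +12° = -29°
rotate_crank_by(+68°): θ ← -29° +68° = 39°
rotate_crank_by(-20°): θ ← 39° -20° = 19°
rotate_crank_by(-56°): θ ← 19° -56° = -37°
crank pin P = (r cos θ, r sin θ) = (19.965888, -15.045376)
h = r sin θ − e = -15.045376 − 20 = -35.045376
x = r cos θ + √(L² − h²) = 19.965888 + √(17956.0 − 1228.1783) = 19.965888 + 129.336080 = 149.301968

149.3020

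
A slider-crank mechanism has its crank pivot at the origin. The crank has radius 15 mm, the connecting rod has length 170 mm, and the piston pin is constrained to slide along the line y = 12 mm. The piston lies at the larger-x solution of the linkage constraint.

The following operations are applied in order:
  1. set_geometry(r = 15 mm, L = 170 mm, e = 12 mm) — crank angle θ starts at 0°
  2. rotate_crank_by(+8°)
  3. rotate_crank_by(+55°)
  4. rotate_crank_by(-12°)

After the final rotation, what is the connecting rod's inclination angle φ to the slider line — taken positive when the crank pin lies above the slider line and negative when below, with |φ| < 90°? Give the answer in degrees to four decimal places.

-0.1155

set_geometry: r = 15 mm, L = 170 mm, e = 12 mm; θ ← 0°
rotate_crank_by(+8°): θ ← 0° +8° = 8°
rotate_crank_by(+55°): θ ← 8° +55° = 63°
rotate_crank_by(-12°): θ ← 63° -12° = 51°
crank pin P = (r cos θ, r sin θ) = (9.439806, 11.657189)
h = r sin θ − e = 11.657189 − 12 = -0.342811
sin φ = h / L = -0.342811 / 170 = -0.00201653
φ = arcsin(-0.00201653) = -0.115539°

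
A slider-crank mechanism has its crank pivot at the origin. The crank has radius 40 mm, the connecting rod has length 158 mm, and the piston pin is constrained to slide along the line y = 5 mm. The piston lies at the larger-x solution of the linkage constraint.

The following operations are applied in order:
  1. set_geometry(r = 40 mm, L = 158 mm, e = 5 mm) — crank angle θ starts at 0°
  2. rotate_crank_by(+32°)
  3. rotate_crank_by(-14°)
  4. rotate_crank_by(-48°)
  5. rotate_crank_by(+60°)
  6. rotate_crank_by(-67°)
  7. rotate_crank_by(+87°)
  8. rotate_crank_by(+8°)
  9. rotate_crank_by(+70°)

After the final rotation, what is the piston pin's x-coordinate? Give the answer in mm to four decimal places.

131.1319

set_geometry: r = 40 mm, L = 158 mm, e = 5 mm; θ ← 0°
rotate_crank_by(+32°): θ ← 0° +32° = 32°
rotate_crank_by(-14°): θ ← 32° -14° = 18°
rotate_crank_by(-48°): θ ← 18° -48° = -30°
rotate_crank_by(+60°): θ ← -30° +60° = 30°
rotate_crank_by(-67°): θ ← 30° -67° = -37°
rotate_crank_by(+87°): θ ← -37° +87° = 50°
rotate_crank_by(+8°): θ ← 50° +8° = 58°
rotate_crank_by(+70°): θ ← 58° +70° = 128°
crank pin P = (r cos θ, r sin θ) = (-24.626459, 31.520430)
h = r sin θ − e = 31.520430 − 5 = 26.520430
x = r cos θ + √(L² − h²) = -24.626459 + √(24964.0 − 703.3332) = -24.626459 + 155.758360 = 131.131901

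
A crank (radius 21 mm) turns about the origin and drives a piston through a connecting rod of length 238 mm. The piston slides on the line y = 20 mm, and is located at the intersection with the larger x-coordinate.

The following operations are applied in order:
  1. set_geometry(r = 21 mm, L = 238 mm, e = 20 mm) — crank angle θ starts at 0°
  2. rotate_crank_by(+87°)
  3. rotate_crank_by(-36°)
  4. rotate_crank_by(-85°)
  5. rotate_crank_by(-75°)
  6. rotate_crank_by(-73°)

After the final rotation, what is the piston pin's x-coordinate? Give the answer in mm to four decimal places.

set_geometry: r = 21 mm, L = 238 mm, e = 20 mm; θ ← 0°
rotate_crank_by(+87°): θ ← 0° +87° = 87°
rotate_crank_by(-36°): θ ← 87° -36° = 51°
rotate_crank_by(-85°): θ ← 51° -85° = -34°
rotate_crank_by(-75°): θ ← -34° -75° = -109°
rotate_crank_by(-73°): θ ← -109° -73° = -182°
crank pin P = (r cos θ, r sin θ) = (-20.987207, 0.732889)
h = r sin θ − e = 0.732889 − 20 = -19.267111
x = r cos θ + √(L² − h²) = -20.987207 + √(56644.0 − 371.2215) = -20.987207 + 237.218841 = 216.231633

216.2316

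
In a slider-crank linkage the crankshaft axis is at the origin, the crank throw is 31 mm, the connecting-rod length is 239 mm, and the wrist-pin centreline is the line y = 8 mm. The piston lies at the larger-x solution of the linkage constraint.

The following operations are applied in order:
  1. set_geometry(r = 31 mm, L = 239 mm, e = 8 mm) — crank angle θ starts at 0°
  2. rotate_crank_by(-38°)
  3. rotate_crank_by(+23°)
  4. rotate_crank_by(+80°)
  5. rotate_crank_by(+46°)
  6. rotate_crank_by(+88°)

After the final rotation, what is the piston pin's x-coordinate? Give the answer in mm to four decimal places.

set_geometry: r = 31 mm, L = 239 mm, e = 8 mm; θ ← 0°
rotate_crank_by(-38°): θ ← 0° -38° = -38°
rotate_crank_by(+23°): θ ← -38° +23° = -15°
rotate_crank_by(+80°): θ ← -15° +80° = 65°
rotate_crank_by(+46°): θ ← 65° +46° = 111°
rotate_crank_by(+88°): θ ← 111° +88° = 199°
crank pin P = (r cos θ, r sin θ) = (-29.311076, -10.092613)
h = r sin θ − e = -10.092613 − 8 = -18.092613
x = r cos θ + √(L² − h²) = -29.311076 + √(57121.0 − 327.3426) = -29.311076 + 238.314199 = 209.003123

209.0031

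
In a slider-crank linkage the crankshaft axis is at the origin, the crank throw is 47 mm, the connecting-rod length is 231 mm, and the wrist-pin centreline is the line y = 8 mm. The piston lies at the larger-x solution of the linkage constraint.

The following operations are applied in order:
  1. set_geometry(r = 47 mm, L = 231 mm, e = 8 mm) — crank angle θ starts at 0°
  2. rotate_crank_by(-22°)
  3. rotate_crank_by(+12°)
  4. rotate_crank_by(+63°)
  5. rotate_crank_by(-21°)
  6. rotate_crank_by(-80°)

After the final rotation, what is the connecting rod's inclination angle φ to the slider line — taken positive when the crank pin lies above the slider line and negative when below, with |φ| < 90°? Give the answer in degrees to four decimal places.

-10.7098

set_geometry: r = 47 mm, L = 231 mm, e = 8 mm; θ ← 0°
rotate_crank_by(-22°): θ ← 0° -22° = -22°
rotate_crank_by(+12°): θ ← -22° +12° = -10°
rotate_crank_by(+63°): θ ← -10° +63° = 53°
rotate_crank_by(-21°): θ ← 53° -21° = 32°
rotate_crank_by(-80°): θ ← 32° -80° = -48°
crank pin P = (r cos θ, r sin θ) = (31.449138, -34.927807)
h = r sin θ − e = -34.927807 − 8 = -42.927807
sin φ = h / L = -42.927807 / 231 = -0.18583466
φ = arcsin(-0.18583466) = -10.709799°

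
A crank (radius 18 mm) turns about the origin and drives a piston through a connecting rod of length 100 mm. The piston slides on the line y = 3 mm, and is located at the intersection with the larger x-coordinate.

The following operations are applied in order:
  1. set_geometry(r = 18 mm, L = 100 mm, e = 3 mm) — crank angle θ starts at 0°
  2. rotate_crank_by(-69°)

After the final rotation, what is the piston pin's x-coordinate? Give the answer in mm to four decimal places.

set_geometry: r = 18 mm, L = 100 mm, e = 3 mm; θ ← 0°
rotate_crank_by(-69°): θ ← 0° -69° = -69°
crank pin P = (r cos θ, r sin θ) = (6.450623, -16.804448)
h = r sin θ − e = -16.804448 − 3 = -19.804448
x = r cos θ + √(L² − h²) = 6.450623 + √(10000.0 − 392.2161) = 6.450623 + 98.019303 = 104.469927

104.4699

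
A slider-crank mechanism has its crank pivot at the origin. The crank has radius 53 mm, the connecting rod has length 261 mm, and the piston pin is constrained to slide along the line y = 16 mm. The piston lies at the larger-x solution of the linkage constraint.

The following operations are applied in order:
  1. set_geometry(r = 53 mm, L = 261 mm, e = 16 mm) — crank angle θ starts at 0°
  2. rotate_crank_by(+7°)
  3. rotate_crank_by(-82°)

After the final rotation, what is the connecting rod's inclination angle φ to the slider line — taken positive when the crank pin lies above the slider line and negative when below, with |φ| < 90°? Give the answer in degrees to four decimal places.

-14.9187

set_geometry: r = 53 mm, L = 261 mm, e = 16 mm; θ ← 0°
rotate_crank_by(+7°): θ ← 0° +7° = 7°
rotate_crank_by(-82°): θ ← 7° -82° = -75°
crank pin P = (r cos θ, r sin θ) = (13.717409, -51.194069)
h = r sin θ − e = -51.194069 − 16 = -67.194069
sin φ = h / L = -67.194069 / 261 = -0.25744854
φ = arcsin(-0.25744854) = -14.918721°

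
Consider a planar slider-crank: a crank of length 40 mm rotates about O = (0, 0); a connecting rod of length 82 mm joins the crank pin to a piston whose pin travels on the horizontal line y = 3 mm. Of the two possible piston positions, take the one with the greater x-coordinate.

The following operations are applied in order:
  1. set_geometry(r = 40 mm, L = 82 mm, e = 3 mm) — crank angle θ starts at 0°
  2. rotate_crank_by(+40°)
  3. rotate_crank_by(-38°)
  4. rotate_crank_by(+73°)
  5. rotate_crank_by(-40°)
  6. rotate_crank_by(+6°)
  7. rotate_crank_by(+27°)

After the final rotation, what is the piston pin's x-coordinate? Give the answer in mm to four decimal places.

89.5634

set_geometry: r = 40 mm, L = 82 mm, e = 3 mm; θ ← 0°
rotate_crank_by(+40°): θ ← 0° +40° = 40°
rotate_crank_by(-38°): θ ← 40° -38° = 2°
rotate_crank_by(+73°): θ ← 2° +73° = 75°
rotate_crank_by(-40°): θ ← 75° -40° = 35°
rotate_crank_by(+6°): θ ← 35° +6° = 41°
rotate_crank_by(+27°): θ ← 41° +27° = 68°
crank pin P = (r cos θ, r sin θ) = (14.984264, 37.087354)
h = r sin θ − e = 37.087354 − 3 = 34.087354
x = r cos θ + √(L² − h²) = 14.984264 + √(6724.0 − 1161.9477) = 14.984264 + 74.579168 = 89.563432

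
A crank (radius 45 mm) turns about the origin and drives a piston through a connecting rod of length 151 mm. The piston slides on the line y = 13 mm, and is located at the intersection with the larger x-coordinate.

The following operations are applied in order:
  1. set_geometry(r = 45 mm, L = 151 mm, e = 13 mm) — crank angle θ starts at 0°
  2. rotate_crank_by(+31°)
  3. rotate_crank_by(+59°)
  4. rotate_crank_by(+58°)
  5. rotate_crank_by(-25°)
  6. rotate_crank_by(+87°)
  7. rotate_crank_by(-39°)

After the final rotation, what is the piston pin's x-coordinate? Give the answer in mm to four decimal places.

set_geometry: r = 45 mm, L = 151 mm, e = 13 mm; θ ← 0°
rotate_crank_by(+31°): θ ← 0° +31° = 31°
rotate_crank_by(+59°): θ ← 31° +59° = 90°
rotate_crank_by(+58°): θ ← 90° +58° = 148°
rotate_crank_by(-25°): θ ← 148° -25° = 123°
rotate_crank_by(+87°): θ ← 123° +87° = 210°
rotate_crank_by(-39°): θ ← 210° -39° = 171°
crank pin P = (r cos θ, r sin θ) = (-44.445975, 7.039551)
h = r sin θ − e = 7.039551 − 13 = -5.960449
x = r cos θ + √(L² − h²) = -44.445975 + √(22801.0 − 35.5270) = -44.445975 + 150.882315 = 106.436340

106.4363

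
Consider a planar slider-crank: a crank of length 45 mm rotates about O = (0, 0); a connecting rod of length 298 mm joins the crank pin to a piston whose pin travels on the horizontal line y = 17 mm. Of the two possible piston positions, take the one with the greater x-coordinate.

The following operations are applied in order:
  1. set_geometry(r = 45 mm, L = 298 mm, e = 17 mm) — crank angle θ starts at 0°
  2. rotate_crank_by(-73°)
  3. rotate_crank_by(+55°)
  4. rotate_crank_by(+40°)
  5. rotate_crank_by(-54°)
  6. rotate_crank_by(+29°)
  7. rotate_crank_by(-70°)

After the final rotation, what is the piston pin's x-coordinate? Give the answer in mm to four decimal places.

305.0470

set_geometry: r = 45 mm, L = 298 mm, e = 17 mm; θ ← 0°
rotate_crank_by(-73°): θ ← 0° -73° = -73°
rotate_crank_by(+55°): θ ← -73° +55° = -18°
rotate_crank_by(+40°): θ ← -18° +40° = 22°
rotate_crank_by(-54°): θ ← 22° -54° = -32°
rotate_crank_by(+29°): θ ← -32° +29° = -3°
rotate_crank_by(-70°): θ ← -3° -70° = -73°
crank pin P = (r cos θ, r sin θ) = (13.156727, -43.033714)
h = r sin θ − e = -43.033714 − 17 = -60.033714
x = r cos θ + √(L² − h²) = 13.156727 + √(88804.0 − 3604.0468) = 13.156727 + 291.890310 = 305.047037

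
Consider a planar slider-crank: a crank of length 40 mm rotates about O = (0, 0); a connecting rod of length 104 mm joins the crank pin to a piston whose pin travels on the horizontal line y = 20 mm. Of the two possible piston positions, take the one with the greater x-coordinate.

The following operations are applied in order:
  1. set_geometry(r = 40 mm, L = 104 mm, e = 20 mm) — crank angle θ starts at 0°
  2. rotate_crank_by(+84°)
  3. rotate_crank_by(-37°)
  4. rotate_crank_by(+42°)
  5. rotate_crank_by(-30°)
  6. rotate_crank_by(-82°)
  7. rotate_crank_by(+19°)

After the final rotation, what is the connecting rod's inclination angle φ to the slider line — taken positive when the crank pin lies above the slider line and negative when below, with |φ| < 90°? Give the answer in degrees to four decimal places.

-12.6584

set_geometry: r = 40 mm, L = 104 mm, e = 20 mm; θ ← 0°
rotate_crank_by(+84°): θ ← 0° +84° = 84°
rotate_crank_by(-37°): θ ← 84° -37° = 47°
rotate_crank_by(+42°): θ ← 47° +42° = 89°
rotate_crank_by(-30°): θ ← 89° -30° = 59°
rotate_crank_by(-82°): θ ← 59° -82° = -23°
rotate_crank_by(+19°): θ ← -23° +19° = -4°
crank pin P = (r cos θ, r sin θ) = (39.902562, -2.790259)
h = r sin θ − e = -2.790259 − 20 = -22.790259
sin φ = h / L = -22.790259 / 104 = -0.21913711
φ = arcsin(-0.21913711) = -12.658356°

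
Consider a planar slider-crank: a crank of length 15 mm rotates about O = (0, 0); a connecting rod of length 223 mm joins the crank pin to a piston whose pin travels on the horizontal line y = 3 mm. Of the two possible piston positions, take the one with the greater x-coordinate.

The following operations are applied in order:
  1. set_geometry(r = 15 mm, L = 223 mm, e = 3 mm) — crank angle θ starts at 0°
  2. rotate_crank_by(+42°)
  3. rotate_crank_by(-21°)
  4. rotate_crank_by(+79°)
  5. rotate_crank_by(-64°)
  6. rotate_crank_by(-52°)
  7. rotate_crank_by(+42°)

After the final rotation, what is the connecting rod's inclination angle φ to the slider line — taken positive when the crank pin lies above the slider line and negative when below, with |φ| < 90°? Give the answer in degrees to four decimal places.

0.9187

set_geometry: r = 15 mm, L = 223 mm, e = 3 mm; θ ← 0°
rotate_crank_by(+42°): θ ← 0° +42° = 42°
rotate_crank_by(-21°): θ ← 42° -21° = 21°
rotate_crank_by(+79°): θ ← 21° +79° = 100°
rotate_crank_by(-64°): θ ← 100° -64° = 36°
rotate_crank_by(-52°): θ ← 36° -52° = -16°
rotate_crank_by(+42°): θ ← -16° +42° = 26°
crank pin P = (r cos θ, r sin θ) = (13.481911, 6.575567)
h = r sin θ − e = 6.575567 − 3 = 3.575567
sin φ = h / L = 3.575567 / 223 = 0.01603393
φ = arcsin(0.01603393) = 0.918716°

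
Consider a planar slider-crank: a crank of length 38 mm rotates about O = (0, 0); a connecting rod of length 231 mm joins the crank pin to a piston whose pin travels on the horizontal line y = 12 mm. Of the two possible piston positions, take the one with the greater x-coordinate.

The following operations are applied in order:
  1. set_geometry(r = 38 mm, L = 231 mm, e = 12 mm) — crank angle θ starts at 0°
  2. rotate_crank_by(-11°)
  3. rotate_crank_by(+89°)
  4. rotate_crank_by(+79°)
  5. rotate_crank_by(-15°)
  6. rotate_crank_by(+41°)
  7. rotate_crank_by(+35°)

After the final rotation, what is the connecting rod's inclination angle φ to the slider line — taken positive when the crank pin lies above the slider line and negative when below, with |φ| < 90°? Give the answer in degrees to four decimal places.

-8.8139

set_geometry: r = 38 mm, L = 231 mm, e = 12 mm; θ ← 0°
rotate_crank_by(-11°): θ ← 0° -11° = -11°
rotate_crank_by(+89°): θ ← -11° +89° = 78°
rotate_crank_by(+79°): θ ← 78° +79° = 157°
rotate_crank_by(-15°): θ ← 157° -15° = 142°
rotate_crank_by(+41°): θ ← 142° +41° = 183°
rotate_crank_by(+35°): θ ← 183° +35° = 218°
crank pin P = (r cos θ, r sin θ) = (-29.944409, -23.395136)
h = r sin θ − e = -23.395136 − 12 = -35.395136
sin φ = h / L = -35.395136 / 231 = -0.15322570
φ = arcsin(-0.15322570) = -8.813907°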